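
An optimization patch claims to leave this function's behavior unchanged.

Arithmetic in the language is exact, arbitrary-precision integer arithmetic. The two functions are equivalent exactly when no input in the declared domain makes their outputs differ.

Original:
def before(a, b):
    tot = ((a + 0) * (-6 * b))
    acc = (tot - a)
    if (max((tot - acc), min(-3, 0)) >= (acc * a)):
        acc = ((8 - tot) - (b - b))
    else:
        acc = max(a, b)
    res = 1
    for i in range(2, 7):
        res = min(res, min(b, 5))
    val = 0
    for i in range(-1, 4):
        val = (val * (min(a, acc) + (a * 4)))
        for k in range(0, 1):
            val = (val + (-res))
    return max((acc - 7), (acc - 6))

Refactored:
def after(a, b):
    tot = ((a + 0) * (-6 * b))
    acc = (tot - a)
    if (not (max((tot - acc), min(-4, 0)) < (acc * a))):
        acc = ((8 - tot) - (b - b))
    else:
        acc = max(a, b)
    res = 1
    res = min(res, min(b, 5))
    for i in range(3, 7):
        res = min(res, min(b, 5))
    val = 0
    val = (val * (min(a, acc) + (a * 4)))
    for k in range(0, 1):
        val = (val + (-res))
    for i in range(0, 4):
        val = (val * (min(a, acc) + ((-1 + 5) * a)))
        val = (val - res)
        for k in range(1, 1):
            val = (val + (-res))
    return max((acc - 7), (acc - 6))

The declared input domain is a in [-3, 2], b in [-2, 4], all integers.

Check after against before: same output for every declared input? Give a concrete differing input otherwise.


The one real change (`-3` became `-4`) has no effect anywhere in the declared ranges; all 42 inputs agree.
verdict: equivalent


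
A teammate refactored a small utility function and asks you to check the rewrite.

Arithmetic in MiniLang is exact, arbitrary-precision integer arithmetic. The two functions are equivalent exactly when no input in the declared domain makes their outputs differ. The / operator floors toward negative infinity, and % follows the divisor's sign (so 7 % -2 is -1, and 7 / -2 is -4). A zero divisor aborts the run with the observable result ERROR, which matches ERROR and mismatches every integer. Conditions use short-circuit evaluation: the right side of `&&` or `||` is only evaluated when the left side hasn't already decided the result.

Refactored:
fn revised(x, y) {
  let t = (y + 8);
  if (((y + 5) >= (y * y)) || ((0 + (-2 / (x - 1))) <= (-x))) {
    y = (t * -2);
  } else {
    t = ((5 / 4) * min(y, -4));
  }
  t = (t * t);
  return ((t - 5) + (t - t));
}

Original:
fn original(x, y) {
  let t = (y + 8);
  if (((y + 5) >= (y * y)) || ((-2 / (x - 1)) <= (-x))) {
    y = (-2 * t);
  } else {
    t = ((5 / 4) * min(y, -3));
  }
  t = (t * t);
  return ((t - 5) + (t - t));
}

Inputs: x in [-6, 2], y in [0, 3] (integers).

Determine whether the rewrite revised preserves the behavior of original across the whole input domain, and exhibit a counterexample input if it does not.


Take x=0, y=3.
original: t becomes 11; next (((y + 5) >= (y * y)) || ((-2 / (x - 1)) <= (-x))) evaluates to false; next t becomes -3; next t becomes 9; next final value 4
revised: t becomes 11; next (((y + 5) >= (y * y)) || ((0 + (-2 / (x - 1))) <= (-x))) evaluates to false; next t becomes -4; next t becomes 16; next final value 11
4 and 11 differ, so these are not the same function on this domain.
verdict: not equivalent; witness: x=0, y=3


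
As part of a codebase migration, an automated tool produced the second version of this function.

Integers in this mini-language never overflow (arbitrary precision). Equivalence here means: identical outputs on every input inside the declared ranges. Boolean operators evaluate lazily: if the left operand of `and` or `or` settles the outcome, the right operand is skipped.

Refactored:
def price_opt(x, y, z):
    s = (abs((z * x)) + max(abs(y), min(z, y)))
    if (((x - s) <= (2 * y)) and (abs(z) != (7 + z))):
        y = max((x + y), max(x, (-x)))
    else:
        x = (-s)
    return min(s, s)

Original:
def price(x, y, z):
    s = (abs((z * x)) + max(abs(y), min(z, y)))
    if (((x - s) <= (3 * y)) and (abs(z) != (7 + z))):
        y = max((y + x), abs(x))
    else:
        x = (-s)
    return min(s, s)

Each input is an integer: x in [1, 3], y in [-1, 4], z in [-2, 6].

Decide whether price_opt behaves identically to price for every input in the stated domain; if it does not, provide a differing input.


Although `3` became `2`, no input in the stated domain can expose it; all 162 inputs agree.
verdict: equivalent


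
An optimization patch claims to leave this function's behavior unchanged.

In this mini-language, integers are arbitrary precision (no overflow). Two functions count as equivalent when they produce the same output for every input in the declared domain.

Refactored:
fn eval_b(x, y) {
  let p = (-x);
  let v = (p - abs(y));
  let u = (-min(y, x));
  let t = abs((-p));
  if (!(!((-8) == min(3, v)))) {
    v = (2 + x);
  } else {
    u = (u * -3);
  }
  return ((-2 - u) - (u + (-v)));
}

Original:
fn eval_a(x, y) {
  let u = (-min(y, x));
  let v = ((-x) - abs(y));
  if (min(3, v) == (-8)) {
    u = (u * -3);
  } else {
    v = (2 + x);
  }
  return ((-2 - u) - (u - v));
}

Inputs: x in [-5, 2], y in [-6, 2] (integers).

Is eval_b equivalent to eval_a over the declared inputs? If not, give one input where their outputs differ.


Evaluate both at x=-5, y=-6.
eval_a: u = 6; v = -1; (min(3, v) == (-8)) -> false; v = -3; return -17
eval_b: p = 5; v = -1; u = 6; t = 5; (!(!((-8) == min(3, v)))) -> false; u = -18; return 33
-17 != 33, so the rewrite changes behavior.
verdict: not equivalent; witness: x=-5, y=-6


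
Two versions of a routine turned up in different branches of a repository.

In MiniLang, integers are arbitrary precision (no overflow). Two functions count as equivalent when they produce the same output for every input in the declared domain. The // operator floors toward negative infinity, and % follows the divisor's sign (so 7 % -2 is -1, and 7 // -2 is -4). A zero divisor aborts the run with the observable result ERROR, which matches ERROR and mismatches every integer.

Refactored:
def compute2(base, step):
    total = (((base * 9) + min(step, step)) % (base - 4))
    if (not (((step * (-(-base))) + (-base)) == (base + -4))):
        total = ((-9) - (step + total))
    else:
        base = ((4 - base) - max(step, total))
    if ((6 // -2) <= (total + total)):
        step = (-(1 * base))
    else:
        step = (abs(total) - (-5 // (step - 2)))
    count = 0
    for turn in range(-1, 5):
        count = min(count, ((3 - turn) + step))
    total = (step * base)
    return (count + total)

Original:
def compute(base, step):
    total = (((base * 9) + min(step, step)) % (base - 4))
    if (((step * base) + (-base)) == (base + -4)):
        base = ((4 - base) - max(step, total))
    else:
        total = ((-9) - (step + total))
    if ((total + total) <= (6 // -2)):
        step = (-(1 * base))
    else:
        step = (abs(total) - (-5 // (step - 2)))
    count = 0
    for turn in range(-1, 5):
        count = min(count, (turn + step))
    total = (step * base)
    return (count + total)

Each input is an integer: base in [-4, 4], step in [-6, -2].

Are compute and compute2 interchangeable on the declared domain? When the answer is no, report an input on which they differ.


At base=-4, step=-6: compute gives -4, compute2 gives -16.
verdict: not equivalent; witness: base=-4, step=-6


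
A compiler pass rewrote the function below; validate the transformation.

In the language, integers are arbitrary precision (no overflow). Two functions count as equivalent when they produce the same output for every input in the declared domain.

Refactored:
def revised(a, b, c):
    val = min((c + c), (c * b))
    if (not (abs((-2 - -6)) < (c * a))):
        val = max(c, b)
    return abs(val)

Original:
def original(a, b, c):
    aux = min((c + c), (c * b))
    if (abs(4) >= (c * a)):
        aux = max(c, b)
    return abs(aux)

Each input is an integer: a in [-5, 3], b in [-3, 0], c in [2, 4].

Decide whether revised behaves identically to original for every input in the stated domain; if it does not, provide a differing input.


The two versions differ — the changes include comparison usage differs, plus constant usage differs, plus arithmetic usage differs, plus local variable names differ, plus boolean connective usage differs.
Tracing a=1, b=-3, c=3: original: aux = -9; (abs(4) >= (c * a)) -> true; aux = 3; return 3 | revised: val = -9; (not (abs((-2 - -6)) < (c * a))) -> true; val = 3; return 3 — matching result 3.
Every one of the 108 inputs gives matching results.
verdict: equivalent


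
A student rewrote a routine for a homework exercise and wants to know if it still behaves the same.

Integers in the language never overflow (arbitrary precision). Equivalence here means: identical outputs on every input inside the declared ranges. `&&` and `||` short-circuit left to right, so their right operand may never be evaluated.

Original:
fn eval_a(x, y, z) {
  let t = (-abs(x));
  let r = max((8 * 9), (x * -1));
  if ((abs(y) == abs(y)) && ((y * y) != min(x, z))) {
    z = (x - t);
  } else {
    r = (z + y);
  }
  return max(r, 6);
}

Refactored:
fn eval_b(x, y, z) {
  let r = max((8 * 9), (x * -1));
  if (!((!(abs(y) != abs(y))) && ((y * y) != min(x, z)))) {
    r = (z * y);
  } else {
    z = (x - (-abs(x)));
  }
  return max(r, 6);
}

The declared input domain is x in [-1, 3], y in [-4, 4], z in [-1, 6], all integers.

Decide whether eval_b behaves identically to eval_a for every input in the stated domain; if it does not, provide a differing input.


Evaluate both at x=1, y=1, z=6.
eval_a: t becomes -1; next r becomes 72; next ((abs(y) == abs(y)) && ((y * y) != min(x, z))) evaluates to false; next r becomes 7; next final value 7
eval_b: r becomes 72; next (!((!(abs(y) != abs(y))) && ((y * y) != min(x, z)))) evaluates to true; next r becomes 6; next final value 6
7 against 6: the behavior changed.
verdict: not equivalent; witness: x=1, y=1, z=6


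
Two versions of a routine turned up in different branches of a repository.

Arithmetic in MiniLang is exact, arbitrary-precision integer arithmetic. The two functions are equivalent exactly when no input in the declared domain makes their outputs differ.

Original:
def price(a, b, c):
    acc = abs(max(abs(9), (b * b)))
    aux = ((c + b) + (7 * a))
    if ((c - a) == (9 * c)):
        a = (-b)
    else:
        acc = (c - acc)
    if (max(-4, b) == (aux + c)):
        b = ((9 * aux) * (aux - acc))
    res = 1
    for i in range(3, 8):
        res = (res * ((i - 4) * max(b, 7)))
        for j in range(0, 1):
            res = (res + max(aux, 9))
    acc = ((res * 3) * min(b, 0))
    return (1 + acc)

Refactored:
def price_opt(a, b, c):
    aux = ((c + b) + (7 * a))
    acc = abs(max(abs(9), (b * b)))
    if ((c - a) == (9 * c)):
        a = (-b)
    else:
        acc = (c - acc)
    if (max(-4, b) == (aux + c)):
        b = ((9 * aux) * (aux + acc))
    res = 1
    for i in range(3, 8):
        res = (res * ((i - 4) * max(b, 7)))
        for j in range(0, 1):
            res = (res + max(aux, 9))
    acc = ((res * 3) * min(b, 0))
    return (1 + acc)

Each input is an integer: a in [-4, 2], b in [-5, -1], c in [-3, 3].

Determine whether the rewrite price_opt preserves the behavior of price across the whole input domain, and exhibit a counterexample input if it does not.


The rewrite breaks on a=0, b=-4, c=0, where the results are 1 and -27690335.
price: acc := 16 | aux := -4 | ((c - a) == (9 * c)): true | a := 4 | (max(-4, b) == (aux + c)): true | b := 720 | res := 1 | iter i=3: | res := -720 | iter j=0: | res := -711 | iter i=4: | res := 0 | iter j=0: | res := 9 | iter i=5: | res := 6480 | iter j=0: | res := 6489 | iter i=6: | res := 9344160 | iter j=0: | res := 9344169 | iter i=7: | res := 20183405040 | iter j=0: | res := 20183405049 | acc := 0 | result 1
price_opt: aux := -4 | acc := 16 | ((c - a) == (9 * c)): true | a := 4 | (max(-4, b) == (aux + c)): true | b := -432 | res := 1 | iter i=3: | res := -7 | iter j=0: | res := 2 | iter i=4: | res := 0 | iter j=0: | res := 9 | iter i=5: | res := 63 | iter j=0: | res := 72 | iter i=6: | res := 1008 | iter j=0: | res := 1017 | iter i=7: | res := 21357 | iter j=0: | res := 21366 | acc := -27690336 | result -27690335
verdict: not equivalent; witness: a=0, b=-4, c=0


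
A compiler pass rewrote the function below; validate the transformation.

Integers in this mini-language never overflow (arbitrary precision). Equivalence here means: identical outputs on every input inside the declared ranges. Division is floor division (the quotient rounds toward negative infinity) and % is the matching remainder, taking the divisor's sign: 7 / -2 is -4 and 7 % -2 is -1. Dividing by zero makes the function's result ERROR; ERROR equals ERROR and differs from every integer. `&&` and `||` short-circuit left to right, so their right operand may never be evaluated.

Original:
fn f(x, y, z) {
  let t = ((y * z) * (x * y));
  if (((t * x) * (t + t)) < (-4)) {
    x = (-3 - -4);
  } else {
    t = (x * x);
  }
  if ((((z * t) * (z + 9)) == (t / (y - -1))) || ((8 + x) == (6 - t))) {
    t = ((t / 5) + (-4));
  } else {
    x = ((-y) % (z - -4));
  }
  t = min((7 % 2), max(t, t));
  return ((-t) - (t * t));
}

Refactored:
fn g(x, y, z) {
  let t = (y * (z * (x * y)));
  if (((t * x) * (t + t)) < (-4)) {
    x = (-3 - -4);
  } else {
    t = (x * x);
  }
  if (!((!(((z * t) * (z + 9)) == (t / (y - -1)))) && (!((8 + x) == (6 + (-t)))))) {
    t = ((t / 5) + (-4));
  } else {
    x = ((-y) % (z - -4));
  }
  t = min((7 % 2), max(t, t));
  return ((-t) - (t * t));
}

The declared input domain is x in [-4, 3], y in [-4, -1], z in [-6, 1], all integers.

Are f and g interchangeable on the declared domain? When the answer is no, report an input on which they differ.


The two versions differ — the changes include arithmetic usage differs; boolean connective usage differs.
As a probe, take x=-1, y=-3, z=1: f runs t=-9, then (((t * x) * (t + t)) < (-4)) is true, then x=1, then ((((z * t) * (z + 9)) == (t / (y - -1))) || ((8 + x) == (6 - t))) is false, then x=3, then t=-9, then returns -72; g runs t=-9, then (((t * x) * (t + t)) < (-4)) is true, then x=1, then (!((!(((z * t) * (z + 9)) == (t / (y - -1)))) && (!((8 + x) == (6 + (-t)))))) is false, then x=3, then t=-9, then returns -72; both end at -72.
An exhaustive pass over the 256 declared inputs shows identical outputs.
verdict: equivalent


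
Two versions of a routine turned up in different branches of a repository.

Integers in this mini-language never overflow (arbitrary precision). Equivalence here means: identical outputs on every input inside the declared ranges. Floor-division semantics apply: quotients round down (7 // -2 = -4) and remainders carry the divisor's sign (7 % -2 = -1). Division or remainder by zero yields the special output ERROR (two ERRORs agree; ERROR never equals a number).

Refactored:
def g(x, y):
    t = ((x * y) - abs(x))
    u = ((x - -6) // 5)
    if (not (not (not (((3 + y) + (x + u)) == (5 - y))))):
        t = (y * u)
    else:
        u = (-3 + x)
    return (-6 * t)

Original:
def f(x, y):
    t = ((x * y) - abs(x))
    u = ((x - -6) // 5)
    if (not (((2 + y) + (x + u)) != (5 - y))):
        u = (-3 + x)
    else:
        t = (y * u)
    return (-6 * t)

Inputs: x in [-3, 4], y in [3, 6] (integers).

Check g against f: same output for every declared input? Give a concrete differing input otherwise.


Evaluate both at x=-3, y=3.
f: t=-12, then u=0, then (not (((2 + y) + (x + u)) != (5 - y))) is true, then u=-6, then returns 72
g: t=-12, then u=0, then (not (not (not (((3 + y) + (x + u)) == (5 - y))))) is true, then t=0, then returns 0
72 against 0: the behavior changed.
verdict: not equivalent; witness: x=-3, y=3


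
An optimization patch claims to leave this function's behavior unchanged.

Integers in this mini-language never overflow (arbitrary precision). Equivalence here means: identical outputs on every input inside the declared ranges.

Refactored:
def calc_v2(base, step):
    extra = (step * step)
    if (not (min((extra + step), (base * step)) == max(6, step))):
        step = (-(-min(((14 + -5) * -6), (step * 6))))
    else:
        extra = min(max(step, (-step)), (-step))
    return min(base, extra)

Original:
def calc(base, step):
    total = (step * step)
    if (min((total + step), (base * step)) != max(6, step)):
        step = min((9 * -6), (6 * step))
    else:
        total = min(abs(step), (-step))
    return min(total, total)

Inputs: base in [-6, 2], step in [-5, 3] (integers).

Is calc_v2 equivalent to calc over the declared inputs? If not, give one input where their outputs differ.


Take base=-6, step=-5.
calc: total = 25; (min((total + step), (base * step)) != max(6, step)) -> true; step = -54; return 25
calc_v2: extra = 25; (not (min((extra + step), (base * step)) == max(6, step))) -> true; step = -54; return -6
25 against -6: the behavior changed.
verdict: not equivalent; witness: base=-6, step=-5


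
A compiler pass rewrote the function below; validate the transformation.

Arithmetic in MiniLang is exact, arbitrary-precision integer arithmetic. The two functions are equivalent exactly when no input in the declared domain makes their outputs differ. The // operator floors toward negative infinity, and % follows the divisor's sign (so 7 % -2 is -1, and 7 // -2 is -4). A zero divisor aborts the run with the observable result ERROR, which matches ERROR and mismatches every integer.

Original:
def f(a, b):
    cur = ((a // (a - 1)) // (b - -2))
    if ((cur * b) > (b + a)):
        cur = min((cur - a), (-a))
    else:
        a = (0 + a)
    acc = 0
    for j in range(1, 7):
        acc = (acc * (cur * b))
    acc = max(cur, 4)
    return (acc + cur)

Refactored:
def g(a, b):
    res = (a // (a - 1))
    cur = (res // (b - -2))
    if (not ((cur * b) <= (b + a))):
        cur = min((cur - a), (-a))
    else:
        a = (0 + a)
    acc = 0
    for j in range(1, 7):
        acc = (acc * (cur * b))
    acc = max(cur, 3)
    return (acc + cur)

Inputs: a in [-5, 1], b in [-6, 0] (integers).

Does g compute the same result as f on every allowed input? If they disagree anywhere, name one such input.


Not equivalent: a=-3, b=-6 separates them (7 vs 6).
f: cur = 0; ((cur * b) > (b + a)) -> true; cur = 3; acc = 0; [j=1]; acc = 0; [j=2]; acc = 0; [j=3]; acc = 0; [j=4]; acc = 0; [j=5]; acc = 0; [j=6]; acc = 0; acc = 4; return 7
g: res = 0; cur = 0; (not ((cur * b) <= (b + a))) -> true; cur = 3; acc = 0; [j=1]; acc = 0; [j=2]; acc = 0; [j=3]; acc = 0; [j=4]; acc = 0; [j=5]; acc = 0; [j=6]; acc = 0; acc = 3; return 6
verdict: not equivalent; witness: a=-3, b=-6


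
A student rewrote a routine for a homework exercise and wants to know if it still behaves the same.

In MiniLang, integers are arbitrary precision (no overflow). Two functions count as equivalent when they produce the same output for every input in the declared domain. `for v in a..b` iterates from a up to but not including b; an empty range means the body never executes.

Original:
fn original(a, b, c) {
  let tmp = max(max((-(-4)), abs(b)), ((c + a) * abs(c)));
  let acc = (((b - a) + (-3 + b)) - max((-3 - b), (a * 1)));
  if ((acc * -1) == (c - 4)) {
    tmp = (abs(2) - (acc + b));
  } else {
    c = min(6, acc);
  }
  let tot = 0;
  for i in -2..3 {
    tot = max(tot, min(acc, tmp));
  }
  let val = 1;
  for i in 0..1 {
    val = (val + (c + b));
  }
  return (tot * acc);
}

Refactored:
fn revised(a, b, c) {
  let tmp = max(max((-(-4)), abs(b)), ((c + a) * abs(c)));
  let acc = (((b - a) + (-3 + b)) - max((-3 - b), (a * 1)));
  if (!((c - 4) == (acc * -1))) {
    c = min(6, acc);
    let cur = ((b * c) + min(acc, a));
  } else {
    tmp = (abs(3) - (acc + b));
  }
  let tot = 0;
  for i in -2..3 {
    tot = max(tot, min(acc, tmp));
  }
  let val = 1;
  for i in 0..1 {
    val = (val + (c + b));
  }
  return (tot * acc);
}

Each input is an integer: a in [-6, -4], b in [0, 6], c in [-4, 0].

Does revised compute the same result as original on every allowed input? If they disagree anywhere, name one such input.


The edit looks behavioral (`2` became `3`), but over these ranges it never changes the outcome.
As a probe, take a=-5, b=5, c=-1: original runs tmp = 5; acc = 17; ((acc * -1) == (c - 4)) -> false; c = 6; tot = 0; [i=-2]; tot = 5; [i=-1]; tot = 5; [i=0]; tot = 5; [i=1]; tot = 5; [i=2]; tot = 5; val = 1; [i=0]; val = 12; return 85; revised runs tmp = 5; acc = 17; (!((c - 4) == (acc * -1))) -> true; c = 6; cur = 25; tot = 0; [i=-2]; tot = 5; [i=-1]; tot = 5; [i=0]; tot = 5; [i=1]; tot = 5; [i=2]; tot = 5; val = 1; [i=0]; val = 12; return 85; both end at 85.
An exhaustive pass over the 105 declared inputs shows identical outputs.
verdict: equivalent


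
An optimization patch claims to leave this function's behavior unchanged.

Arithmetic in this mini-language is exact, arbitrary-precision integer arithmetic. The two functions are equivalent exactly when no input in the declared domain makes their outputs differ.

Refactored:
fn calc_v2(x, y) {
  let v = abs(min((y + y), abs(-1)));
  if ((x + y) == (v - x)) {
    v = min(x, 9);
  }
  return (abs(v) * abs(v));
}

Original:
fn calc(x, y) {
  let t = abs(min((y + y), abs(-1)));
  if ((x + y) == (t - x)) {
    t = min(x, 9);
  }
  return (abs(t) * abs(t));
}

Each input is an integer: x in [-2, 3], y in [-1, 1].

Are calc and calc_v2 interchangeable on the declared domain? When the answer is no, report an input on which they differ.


Side by side, the visible changes include: local variable names differ.
One worked example (x=1, y=1) — calc: t=1, then ((x + y) == (t - x)) is false, then returns 1; calc_v2: v=1, then ((x + y) == (v - x)) is false, then returns 1; agreement on 1.
An exhaustive pass over the 18 declared inputs shows identical outputs.
verdict: equivalent


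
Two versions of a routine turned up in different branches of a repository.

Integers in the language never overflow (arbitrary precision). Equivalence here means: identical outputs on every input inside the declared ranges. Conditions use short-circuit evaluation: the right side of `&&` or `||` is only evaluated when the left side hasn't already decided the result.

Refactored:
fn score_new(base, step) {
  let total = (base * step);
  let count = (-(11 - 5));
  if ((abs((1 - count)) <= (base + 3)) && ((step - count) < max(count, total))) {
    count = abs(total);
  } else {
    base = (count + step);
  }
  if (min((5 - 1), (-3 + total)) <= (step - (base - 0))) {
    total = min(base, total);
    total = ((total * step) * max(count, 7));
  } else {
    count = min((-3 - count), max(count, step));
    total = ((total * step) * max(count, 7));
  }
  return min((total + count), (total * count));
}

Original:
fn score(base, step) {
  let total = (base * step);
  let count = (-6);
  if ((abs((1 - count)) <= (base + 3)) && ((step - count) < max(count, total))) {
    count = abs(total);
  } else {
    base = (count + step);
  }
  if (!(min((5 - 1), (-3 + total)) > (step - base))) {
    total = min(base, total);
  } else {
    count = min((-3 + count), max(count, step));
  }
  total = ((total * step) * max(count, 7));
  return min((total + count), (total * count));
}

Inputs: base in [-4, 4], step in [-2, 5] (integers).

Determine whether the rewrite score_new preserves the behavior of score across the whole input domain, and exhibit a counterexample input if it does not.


There is a counterexample at base=4, step=3: 333 on one side, -3780 on the other.
score: total=12, then count=-6, then ((abs((1 - count)) <= (base + 3)) && ((step - count) < max(count, total))) is true, then count=12, then (!(min((5 - 1), (-3 + total)) > (step - base))) is false, then count=9, then total=324, then returns 333
score_new: total=12, then count=-6, then ((abs((1 - count)) <= (base + 3)) && ((step - count) < max(count, total))) is true, then count=12, then (min((5 - 1), (-3 + total)) <= (step - (base - 0))) is false, then count=-15, then total=252, then returns -3780
verdict: not equivalent; witness: base=4, step=3


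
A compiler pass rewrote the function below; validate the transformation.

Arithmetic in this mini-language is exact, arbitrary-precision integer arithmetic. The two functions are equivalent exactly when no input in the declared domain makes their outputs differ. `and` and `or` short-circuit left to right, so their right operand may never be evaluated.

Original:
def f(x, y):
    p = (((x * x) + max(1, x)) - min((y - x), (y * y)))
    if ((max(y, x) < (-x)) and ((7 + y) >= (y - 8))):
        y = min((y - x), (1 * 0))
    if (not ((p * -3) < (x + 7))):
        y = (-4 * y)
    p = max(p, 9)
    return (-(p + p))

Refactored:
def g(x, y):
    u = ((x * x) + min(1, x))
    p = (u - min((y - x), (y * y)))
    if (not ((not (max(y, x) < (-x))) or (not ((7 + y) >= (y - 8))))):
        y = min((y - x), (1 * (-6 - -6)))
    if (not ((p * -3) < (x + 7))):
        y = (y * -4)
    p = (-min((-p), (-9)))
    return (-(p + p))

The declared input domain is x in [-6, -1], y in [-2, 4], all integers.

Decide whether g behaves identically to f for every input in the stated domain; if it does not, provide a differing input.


There is a counterexample at x=-6, y=-2: -66 on one side, -52 on the other.
f: p := 33 | ((max(y, x) < (-x)) and ((7 + y) >= (y - 8))): true | y := 0 | (not ((p * -3) < (x + 7))): false | p := 33 | result -66
g: u := 30 | p := 26 | (not ((not (max(y, x) < (-x))) or (not ((7 + y) >= (y - 8))))): true | y := 0 | (not ((p * -3) < (x + 7))): false | p := 26 | result -52
verdict: not equivalent; witness: x=-6, y=-2


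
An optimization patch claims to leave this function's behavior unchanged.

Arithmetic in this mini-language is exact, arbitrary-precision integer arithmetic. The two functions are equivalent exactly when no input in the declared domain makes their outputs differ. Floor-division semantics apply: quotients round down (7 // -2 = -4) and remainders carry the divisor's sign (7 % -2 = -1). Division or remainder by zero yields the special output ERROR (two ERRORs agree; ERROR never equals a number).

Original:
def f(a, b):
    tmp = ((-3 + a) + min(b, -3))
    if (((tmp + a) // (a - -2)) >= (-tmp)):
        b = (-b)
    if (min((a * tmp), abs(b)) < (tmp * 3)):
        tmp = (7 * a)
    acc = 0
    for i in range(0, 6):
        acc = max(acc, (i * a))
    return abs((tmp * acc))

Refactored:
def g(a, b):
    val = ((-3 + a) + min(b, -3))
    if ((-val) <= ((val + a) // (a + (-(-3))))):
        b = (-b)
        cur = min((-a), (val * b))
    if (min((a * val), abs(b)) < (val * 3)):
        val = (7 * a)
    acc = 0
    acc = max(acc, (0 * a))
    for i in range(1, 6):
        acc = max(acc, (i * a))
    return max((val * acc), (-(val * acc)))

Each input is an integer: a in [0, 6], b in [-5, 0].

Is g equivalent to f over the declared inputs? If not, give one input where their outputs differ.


Equivalent. The edit looks behavioral (`-2` became `-3`), but over these ranges it never changes the outcome.
Checked all 42 inputs in the declared domain: the outputs agree on every one.
As a probe, take a=5, b=0: f runs tmp=-1, then (((tmp + a) // (a - -2)) >= (-tmp)) is false, then (min((a * tmp), abs(b)) < (tmp * 3)) is true, then tmp=35, then acc=0, then (i=0), then acc=0, then (i=1), then acc=5, then (i=2), then acc=10, then (i=3), then acc=15, then (i=4), then acc=20, then (i=5), then acc=25, then returns 875; g runs val=-1, then ((-val) <= ((val + a) // (a + (-(-3))))) is false, then (min((a * val), abs(b)) < (val * 3)) is true, then val=35, then acc=0, then acc=0, then (i=1), then acc=5, then (i=2), then acc=10, then (i=3), then acc=15, then (i=4), then acc=20, then (i=5), then acc=25, then returns 875; both end at 875.
verdict: equivalent


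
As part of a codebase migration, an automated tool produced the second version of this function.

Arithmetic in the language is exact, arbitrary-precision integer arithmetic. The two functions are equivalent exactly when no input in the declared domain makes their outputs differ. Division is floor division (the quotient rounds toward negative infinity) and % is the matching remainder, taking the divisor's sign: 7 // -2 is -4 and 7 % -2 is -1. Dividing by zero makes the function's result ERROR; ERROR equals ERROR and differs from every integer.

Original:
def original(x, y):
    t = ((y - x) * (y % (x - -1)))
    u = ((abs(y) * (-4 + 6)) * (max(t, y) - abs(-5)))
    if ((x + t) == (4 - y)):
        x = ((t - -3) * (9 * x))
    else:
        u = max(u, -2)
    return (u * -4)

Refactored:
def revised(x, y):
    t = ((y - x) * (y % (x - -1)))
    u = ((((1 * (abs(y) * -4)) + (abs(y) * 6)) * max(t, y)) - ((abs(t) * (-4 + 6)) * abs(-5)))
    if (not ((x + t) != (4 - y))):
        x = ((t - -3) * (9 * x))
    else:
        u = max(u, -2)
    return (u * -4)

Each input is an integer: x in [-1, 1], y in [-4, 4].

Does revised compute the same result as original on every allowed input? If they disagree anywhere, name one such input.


x=0, y=-4 yields 8 from original but 0 from revised.
verdict: not equivalent; witness: x=0, y=-4


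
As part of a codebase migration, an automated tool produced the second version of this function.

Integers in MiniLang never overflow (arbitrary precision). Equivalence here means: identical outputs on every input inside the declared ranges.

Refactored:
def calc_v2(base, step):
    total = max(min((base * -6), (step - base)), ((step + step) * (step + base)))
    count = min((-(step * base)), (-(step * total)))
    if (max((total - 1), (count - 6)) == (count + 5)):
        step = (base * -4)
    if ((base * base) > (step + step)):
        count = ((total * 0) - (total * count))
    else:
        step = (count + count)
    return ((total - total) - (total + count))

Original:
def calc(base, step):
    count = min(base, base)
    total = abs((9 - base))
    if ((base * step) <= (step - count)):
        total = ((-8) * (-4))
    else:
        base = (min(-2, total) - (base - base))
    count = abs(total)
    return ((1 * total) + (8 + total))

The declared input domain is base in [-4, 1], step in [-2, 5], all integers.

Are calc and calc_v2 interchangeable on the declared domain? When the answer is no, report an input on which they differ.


There is a counterexample at base=-4, step=-2: 34 on one side, -216 on the other.
calc: count = -4; total = 13; ((base * step) <= (step - count)) -> false; base = -2; count = 13; return 34
calc_v2: total = 24; count = -8; (max((total - 1), (count - 6)) == (count + 5)) -> false; ((base * base) > (step + step)) -> true; count = 192; return -216
verdict: not equivalent; witness: base=-4, step=-2


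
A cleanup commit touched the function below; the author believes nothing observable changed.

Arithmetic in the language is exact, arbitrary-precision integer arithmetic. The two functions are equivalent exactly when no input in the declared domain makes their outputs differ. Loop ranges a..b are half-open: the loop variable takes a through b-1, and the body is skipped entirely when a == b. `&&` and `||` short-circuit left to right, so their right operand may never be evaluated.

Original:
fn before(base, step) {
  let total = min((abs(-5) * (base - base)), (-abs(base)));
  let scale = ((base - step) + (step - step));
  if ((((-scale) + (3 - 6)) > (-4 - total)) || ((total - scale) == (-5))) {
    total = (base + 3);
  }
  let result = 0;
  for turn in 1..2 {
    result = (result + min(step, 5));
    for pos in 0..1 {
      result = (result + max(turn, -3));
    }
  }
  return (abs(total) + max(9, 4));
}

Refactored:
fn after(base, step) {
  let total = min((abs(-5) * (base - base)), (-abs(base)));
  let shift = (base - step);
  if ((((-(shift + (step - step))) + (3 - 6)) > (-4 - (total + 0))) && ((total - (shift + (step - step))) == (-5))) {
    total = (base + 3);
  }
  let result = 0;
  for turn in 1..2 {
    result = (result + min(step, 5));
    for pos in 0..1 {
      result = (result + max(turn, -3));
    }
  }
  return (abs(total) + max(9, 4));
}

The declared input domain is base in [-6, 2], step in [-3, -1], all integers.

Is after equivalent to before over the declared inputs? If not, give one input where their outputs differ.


Evaluate both at base=1, step=-3.
before: total=-1, then scale=4, then ((((-scale) + (3 - 6)) > (-4 - total)) || ((total - scale) == (-5))) is true, then total=4, then result=0, then (turn=1), then result=-3, then (pos=0), then result=-2, then returns 13
after: total=-1, then shift=4, then ((((-(shift + (step - step))) + (3 - 6)) > (-4 - (total + 0))) && ((total - (shift + (step - step))) == (-5))) is false, then result=0, then (turn=1), then result=-3, then (pos=0), then result=-2, then returns 10
13 vs 10 — the two versions disagree here.
verdict: not equivalent; witness: base=1, step=-3


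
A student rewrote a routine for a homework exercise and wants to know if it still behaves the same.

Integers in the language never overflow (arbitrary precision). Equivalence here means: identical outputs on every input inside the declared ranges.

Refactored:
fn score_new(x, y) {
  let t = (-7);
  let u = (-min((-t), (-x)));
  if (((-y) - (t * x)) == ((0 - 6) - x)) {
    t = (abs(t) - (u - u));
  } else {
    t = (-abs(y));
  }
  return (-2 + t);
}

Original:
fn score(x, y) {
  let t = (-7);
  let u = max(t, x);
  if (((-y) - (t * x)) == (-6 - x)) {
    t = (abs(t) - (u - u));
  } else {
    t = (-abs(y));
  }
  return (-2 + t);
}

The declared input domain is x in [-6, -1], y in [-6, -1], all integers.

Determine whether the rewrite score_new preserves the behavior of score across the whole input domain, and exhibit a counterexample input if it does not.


Equivalent — the differences include constant usage differs; arithmetic usage differs; min/max/abs usage differs, yet no declared input distinguishes the two.
Tracing x=-1, y=-6: score: t=-7, then u=-1, then (((-y) - (t * x)) == (-6 - x)) is false, then t=-6, then returns -8 | score_new: t=-7, then u=-1, then (((-y) - (t * x)) == ((0 - 6) - x)) is false, then t=-6, then returns -8 — matching result -8.
Checked all 36 inputs in the declared domain: the outputs agree on every one.
verdict: equivalent


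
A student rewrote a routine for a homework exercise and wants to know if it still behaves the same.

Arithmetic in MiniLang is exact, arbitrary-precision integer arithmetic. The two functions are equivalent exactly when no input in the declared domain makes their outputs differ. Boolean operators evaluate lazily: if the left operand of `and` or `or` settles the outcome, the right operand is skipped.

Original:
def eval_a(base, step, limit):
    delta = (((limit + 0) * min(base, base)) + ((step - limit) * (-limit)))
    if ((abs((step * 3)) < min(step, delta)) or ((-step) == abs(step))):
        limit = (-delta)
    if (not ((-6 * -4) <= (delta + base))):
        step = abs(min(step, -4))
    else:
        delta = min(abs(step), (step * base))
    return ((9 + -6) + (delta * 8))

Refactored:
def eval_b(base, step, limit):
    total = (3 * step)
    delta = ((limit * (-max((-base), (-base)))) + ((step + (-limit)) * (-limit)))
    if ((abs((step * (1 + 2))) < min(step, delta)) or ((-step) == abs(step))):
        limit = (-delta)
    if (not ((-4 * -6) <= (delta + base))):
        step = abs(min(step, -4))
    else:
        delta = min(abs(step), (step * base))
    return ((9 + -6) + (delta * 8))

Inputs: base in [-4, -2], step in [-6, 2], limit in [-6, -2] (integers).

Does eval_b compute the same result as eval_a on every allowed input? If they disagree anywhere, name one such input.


Comparing the listings, the differences include: statement counts differ; also arithmetic usage differs; also constant usage differs; also min/max/abs usage differs; also local variable names differ.
Tracing base=-3, step=-5, limit=-3: eval_a: delta becomes 3; next ((abs((step * 3)) < min(step, delta)) or ((-step) == abs(step))) evaluates to true; next limit becomes -3; next (not ((-6 * -4) <= (delta + base))) evaluates to true; next step becomes 5; next final value 27 | eval_b: total becomes -15; next delta becomes 3; next ((abs((step * (1 + 2))) < min(step, delta)) or ((-step) == abs(step))) evaluates to true; next limit becomes -3; next (not ((-4 * -6) <= (delta + base))) evaluates to true; next step becomes 5; next final value 27 — matching result 27.
Sweeping the whole domain (135 inputs) finds no disagreement.
verdict: equivalent


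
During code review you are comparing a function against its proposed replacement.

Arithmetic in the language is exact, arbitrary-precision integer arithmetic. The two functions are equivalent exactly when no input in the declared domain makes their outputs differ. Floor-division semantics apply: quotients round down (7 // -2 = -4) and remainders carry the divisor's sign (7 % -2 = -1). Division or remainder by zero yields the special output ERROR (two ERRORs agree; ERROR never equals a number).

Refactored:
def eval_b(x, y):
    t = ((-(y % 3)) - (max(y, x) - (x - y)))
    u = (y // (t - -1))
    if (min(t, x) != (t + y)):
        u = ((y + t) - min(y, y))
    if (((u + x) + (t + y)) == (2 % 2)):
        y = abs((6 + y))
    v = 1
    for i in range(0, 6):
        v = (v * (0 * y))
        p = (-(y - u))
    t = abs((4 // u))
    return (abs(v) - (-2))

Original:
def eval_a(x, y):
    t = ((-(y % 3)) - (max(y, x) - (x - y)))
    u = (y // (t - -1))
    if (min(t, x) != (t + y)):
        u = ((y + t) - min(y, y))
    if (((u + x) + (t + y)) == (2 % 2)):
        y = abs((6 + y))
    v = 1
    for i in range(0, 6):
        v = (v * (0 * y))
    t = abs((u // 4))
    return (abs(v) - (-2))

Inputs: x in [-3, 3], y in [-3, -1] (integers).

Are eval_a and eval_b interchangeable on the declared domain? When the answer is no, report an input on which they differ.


At x=-3, y=-2: eval_a gives 2, eval_b gives ERROR.
verdict: not equivalent; witness: x=-3, y=-2


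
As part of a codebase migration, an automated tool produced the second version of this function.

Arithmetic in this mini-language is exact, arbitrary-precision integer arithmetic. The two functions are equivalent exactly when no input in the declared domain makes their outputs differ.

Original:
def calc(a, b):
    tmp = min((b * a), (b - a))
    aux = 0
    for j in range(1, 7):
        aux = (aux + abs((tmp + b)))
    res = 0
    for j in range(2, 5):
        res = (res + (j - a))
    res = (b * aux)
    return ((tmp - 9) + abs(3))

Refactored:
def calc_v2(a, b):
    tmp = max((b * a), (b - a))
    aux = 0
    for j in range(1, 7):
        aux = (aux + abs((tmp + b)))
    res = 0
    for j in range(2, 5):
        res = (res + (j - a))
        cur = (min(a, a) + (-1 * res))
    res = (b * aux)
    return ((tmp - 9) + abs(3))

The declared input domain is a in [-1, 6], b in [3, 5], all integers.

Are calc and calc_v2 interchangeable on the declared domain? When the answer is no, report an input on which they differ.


Input a=-1, b=3: -9 from calc versus -2 from calc_v2.
verdict: not equivalent; witness: a=-1, b=3


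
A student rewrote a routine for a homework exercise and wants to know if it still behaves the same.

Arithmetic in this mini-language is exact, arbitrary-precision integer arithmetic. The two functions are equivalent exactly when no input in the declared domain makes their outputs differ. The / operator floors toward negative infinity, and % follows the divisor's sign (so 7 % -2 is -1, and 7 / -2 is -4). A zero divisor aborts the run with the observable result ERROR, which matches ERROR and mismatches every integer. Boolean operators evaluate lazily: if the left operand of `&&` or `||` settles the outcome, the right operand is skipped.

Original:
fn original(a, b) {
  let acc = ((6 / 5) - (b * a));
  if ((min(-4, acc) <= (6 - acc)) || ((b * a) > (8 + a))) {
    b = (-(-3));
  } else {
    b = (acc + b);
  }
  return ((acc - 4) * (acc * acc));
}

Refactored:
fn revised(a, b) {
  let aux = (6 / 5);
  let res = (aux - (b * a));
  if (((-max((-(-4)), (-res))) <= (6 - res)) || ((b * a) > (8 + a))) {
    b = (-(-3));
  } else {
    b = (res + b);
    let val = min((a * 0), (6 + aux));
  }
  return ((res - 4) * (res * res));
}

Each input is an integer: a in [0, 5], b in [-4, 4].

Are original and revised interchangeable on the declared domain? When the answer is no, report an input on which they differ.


Side by side, the visible changes include: constant usage differs; and arithmetic usage differs; and statement counts differ; and min/max/abs usage differs; and local variable names differ.
One worked example (a=4, b=-3) — original: acc=13, then ((min(-4, acc) <= (6 - acc)) || ((b * a) > (8 + a))) is false, then b=10, then returns 1521; revised: aux=1, then res=13, then (((-max((-(-4)), (-res))) <= (6 - res)) || ((b * a) > (8 + a))) is false, then b=10, then val=0, then returns 1521; agreement on 1521.
Checked all 54 inputs in the declared domain: the outputs agree on every one.
verdict: equivalent
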